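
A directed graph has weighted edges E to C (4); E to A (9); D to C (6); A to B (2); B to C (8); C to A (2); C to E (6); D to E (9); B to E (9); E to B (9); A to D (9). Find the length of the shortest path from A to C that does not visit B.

Candidate routes:
A → D → E → C: 9 + 9 + 4 = 22
A → D → C: 9 + 6 = 15
Shortest: 15.

15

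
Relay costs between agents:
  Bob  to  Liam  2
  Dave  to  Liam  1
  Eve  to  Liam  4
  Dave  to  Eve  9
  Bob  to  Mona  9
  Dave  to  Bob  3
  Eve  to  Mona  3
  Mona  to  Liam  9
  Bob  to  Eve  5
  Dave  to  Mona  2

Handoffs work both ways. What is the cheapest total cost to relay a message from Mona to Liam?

3

Some routes from Mona to Liam:
Mona - Eve - Liam: 3 + 4 = 7
Mona - Liam: 9
Mona - Dave - Liam: 2 + 1 = 3
Mona - Eve - Bob - Liam: 3 + 5 + 2 = 10
Mona - Bob - Liam: 9 + 2 = 11
Mona - Dave - Bob - Liam: 2 + 3 + 2 = 7
Best route has total 3.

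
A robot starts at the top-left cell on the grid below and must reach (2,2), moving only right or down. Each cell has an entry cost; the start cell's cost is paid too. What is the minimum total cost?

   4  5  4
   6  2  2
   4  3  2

Take (0,0) -> (0,1) -> (1,1) -> (1,2) -> (2,2) for a total of 4 + 5 + 2 + 2 + 2 = 15.

15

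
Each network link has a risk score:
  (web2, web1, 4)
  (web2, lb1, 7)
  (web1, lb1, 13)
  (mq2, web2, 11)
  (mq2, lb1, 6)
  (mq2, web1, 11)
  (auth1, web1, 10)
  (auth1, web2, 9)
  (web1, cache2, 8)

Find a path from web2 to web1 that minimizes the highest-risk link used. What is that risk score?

4

Comparing a few candidate routes:
web2 → web1: max(4) = 4
web2 → mq2 → web1: max(11, 11) = 11
web2 → lb1 → mq2 → web1: max(7, 6, 11) = 11
web2 → auth1 → web1: max(9, 10) = 10
Smallest bottleneck: 4.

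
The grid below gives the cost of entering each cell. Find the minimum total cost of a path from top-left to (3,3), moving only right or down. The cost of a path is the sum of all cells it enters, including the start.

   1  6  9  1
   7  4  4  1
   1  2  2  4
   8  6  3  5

One optimal route is [0,0] -> [1,0] -> [2,0] -> [2,1] -> [2,2] -> [3,2] -> [3,3].
Its cost is 1 + 7 + 1 + 2 + 2 + 3 + 5 = 21.
For comparison, the top-then-right route costs 27.

21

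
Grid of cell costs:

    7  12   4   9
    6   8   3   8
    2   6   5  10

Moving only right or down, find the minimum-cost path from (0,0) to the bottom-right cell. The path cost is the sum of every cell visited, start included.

Take [0,0] → [1,0] → [2,0] → [2,1] → [2,2] → [2,3] for a total of 7 + 6 + 2 + 6 + 5 + 10 = 36.
For comparison, the top-then-right route costs 50.

36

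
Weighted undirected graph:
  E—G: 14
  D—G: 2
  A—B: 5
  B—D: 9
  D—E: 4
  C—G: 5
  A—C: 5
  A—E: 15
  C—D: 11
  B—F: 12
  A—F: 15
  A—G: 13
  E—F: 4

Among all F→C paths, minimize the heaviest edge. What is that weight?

Checking several routes:
F -> E -> D -> G -> C: max(4, 4, 2, 5) = 5
F -> B -> D -> C: max(12, 9, 11) = 12
F -> E -> D -> C: max(4, 4, 11) = 11
F -> B -> D -> G -> C: max(12, 9, 2, 5) = 12
F -> E -> D -> B -> A -> C: max(4, 4, 9, 5, 5) = 9
Smallest bottleneck: 5.

5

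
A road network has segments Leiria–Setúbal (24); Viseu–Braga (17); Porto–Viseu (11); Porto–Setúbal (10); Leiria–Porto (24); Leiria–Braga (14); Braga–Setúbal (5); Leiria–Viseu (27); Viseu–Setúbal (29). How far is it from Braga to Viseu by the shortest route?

Some routes from Braga to Viseu:
Braga → Leiria → Viseu: 14 + 27 = 41
Braga → Viseu: 17
Braga → Setúbal → Porto → Viseu: 5 + 10 + 11 = 26
Braga → Setúbal → Viseu: 5 + 29 = 34
Best route has total 17 mi.

17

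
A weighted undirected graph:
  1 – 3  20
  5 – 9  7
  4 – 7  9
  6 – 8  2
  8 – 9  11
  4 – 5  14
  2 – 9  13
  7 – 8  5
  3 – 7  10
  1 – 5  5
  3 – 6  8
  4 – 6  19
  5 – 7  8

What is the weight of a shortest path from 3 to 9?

21

Comparing a few candidate routes:
3-7-8-9: 10 + 5 + 11 = 26
3-6-8-9: 8 + 2 + 11 = 21
3-7-5-9: 10 + 8 + 7 = 25
The minimum is 21.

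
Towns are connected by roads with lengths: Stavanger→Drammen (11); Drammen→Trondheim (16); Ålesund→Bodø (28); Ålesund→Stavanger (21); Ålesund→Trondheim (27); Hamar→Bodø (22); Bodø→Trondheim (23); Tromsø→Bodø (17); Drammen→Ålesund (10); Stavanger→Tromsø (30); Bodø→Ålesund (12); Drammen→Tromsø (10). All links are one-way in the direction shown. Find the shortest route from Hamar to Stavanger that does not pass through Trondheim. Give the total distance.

Routes from Hamar to Stavanger avoiding Trondheim:
Hamar → Bodø → Ålesund → Stavanger: 22 + 12 + 21 = 55
Best route has total 55.

55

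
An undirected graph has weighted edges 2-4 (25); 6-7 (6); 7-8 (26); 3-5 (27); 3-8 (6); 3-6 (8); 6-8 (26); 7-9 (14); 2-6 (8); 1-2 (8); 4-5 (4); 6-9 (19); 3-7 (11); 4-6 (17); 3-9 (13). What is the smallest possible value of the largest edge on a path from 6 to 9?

13

Checking several routes:
6-7-9: max(6, 14) = 14
6-3-9: max(8, 13) = 13
6-3-7-9: max(8, 11, 14) = 14
6-9: max(19) = 19
6-7-3-9: max(6, 11, 13) = 13
Smallest bottleneck: 13.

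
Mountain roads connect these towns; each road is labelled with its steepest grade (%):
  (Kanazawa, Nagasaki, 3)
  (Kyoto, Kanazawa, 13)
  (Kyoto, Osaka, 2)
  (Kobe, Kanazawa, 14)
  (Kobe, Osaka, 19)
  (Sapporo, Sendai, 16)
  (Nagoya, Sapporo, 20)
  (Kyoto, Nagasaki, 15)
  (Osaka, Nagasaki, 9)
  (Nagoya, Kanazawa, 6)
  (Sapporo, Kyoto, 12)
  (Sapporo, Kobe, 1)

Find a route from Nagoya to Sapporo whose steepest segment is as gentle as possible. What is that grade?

Checking several routes:
Nagoya -> Kanazawa -> Kobe -> Sapporo: max(6, 14, 1) = 14
Nagoya -> Kanazawa -> Kyoto -> Sapporo: max(6, 13, 12) = 13
Nagoya -> Kanazawa -> Nagasaki -> Osaka -> Kyoto -> Sapporo: max(6, 3, 9, 2, 12) = 12
Smallest bottleneck: 12%.

12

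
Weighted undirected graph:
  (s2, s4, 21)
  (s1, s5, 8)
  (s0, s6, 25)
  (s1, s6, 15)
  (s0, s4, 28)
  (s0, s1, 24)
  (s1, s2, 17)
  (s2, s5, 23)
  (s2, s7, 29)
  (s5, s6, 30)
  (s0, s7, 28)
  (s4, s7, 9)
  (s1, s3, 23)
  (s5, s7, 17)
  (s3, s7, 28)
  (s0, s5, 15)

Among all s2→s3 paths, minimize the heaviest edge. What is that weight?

23

A few of the s2→s3 routes:
s2 → s5 → s0 → s1 → s3: max(23, 15, 24, 23) = 24
s2 → s5 → s1 → s3: max(23, 8, 23) = 23
s2 → s4 → s7 → s5 → s0 → s1 → s3: max(21, 9, 17, 15, 24, 23) = 24
s2 → s4 → s7 → s5 → s1 → s3: max(21, 9, 17, 8, 23) = 23
s2 → s5 → s0 → s6 → s1 → s3: max(23, 15, 25, 15, 23) = 25
s2 → s1 → s3: max(17, 23) = 23
The minimum achievable maximum is 23.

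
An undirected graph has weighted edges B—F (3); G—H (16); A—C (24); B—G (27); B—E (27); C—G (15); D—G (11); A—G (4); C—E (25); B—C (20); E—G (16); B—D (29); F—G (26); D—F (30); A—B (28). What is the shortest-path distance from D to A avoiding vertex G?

A few of the D→A routes:
D - F - B - A: 30 + 3 + 28 = 61
D - B - E - C - A: 29 + 27 + 25 + 24 = 105
D - B - A: 29 + 28 = 57
D - F - B - C - A: 30 + 3 + 20 + 24 = 77
D - B - C - A: 29 + 20 + 24 = 73
Shortest: 57.

57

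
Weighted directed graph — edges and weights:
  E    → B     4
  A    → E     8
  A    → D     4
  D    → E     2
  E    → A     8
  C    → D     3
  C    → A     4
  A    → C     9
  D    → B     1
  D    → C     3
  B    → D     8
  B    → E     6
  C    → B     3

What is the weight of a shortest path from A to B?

5

Some routes from A to B:
A - D - B: 4 + 1 = 5
A - D - E - B: 4 + 2 + 4 = 10
A - E - B: 8 + 4 = 12
A - C - B: 9 + 3 = 12
A - C - D - B: 9 + 3 + 1 = 13
A - D - C - B: 4 + 3 + 3 = 10
Shortest: 5.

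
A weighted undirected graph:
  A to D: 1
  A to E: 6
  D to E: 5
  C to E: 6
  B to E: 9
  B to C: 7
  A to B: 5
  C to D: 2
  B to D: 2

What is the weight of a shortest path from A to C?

3

A few of the A→C routes:
A→B→D→C: 5 + 2 + 2 = 9
A→D→C: 1 + 2 = 3
A→D→B→C: 1 + 2 + 7 = 10
The minimum is 3.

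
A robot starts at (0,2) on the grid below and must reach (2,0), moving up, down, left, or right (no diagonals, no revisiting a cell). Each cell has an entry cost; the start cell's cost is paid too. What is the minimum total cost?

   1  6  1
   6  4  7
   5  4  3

One optimal route is r0c2 r0c1 r0c0 r1c0 r2c0.
Its cost is 1 + 6 + 1 + 6 + 5 = 19.

19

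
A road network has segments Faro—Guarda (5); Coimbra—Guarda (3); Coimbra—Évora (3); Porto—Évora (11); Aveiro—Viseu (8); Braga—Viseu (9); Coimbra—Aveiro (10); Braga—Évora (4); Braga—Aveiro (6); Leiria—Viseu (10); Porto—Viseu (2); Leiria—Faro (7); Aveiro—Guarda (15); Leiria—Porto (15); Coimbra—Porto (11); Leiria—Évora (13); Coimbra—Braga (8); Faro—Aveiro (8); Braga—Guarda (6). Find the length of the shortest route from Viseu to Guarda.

15

A few of the Viseu→Guarda routes:
Viseu→Braga→Coimbra→Guarda: 9 + 8 + 3 = 20
Viseu→Braga→Évora→Coimbra→Guarda: 9 + 4 + 3 + 3 = 19
Viseu→Porto→Évora→Coimbra→Guarda: 2 + 11 + 3 + 3 = 19
Viseu→Porto→Coimbra→Guarda: 2 + 11 + 3 = 16
Viseu→Braga→Guarda: 9 + 6 = 15
Shortest: 15.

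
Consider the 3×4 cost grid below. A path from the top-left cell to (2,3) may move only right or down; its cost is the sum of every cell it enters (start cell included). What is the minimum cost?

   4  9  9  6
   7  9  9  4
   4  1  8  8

32

Best path: r0c0→r1c0→r2c0→r2c1→r2c2→r2c3
Cost: 4 + 7 + 4 + 1 + 8 + 8 = 32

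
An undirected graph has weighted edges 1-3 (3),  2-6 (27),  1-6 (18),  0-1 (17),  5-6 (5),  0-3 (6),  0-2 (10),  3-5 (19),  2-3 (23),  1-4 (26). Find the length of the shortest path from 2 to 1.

A few of the 2→1 routes:
2 → 0 → 1: 10 + 17 = 27
2 → 3 → 0 → 1: 23 + 6 + 17 = 46
2 → 0 → 3 → 1: 10 + 6 + 3 = 19
2 → 3 → 1: 23 + 3 = 26
2 → 6 → 1: 27 + 18 = 45
Best route has total 19.

19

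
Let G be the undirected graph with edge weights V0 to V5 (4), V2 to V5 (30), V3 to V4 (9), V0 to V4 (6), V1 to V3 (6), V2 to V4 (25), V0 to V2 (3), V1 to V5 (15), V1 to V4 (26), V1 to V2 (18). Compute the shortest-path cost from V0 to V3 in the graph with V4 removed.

Paths from V0 to V3 avoiding V4:
V0 → V5 → V1 → V3: 4 + 15 + 6 = 25
V0 → V5 → V2 → V1 → V3: 4 + 30 + 18 + 6 = 58
V0 → V2 → V5 → V1 → V3: 3 + 30 + 15 + 6 = 54
V0 → V2 → V1 → V3: 3 + 18 + 6 = 27
Best route has total 25.

25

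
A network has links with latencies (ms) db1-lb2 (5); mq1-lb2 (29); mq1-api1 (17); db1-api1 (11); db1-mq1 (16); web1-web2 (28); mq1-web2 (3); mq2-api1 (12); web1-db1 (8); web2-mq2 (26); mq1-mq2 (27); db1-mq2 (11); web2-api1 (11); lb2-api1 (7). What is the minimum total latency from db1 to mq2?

11

Checking several routes:
db1 - mq2: 11
db1 - mq1 - web2 - api1 - mq2: 16 + 3 + 11 + 12 = 42
db1 - api1 - mq2: 11 + 12 = 23
db1 - lb2 - api1 - mq2: 5 + 7 + 12 = 24
Shortest: 11 ms.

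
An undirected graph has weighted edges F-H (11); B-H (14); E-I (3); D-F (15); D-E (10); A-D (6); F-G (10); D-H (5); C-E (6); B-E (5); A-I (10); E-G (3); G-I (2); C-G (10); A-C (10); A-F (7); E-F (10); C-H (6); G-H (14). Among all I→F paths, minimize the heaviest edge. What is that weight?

A few of the I→F routes:
I - G - E - C - A - F: max(2, 3, 6, 10, 7) = 10
I - G - E - D - A - F: max(2, 3, 10, 6, 7) = 10
I - G - E - C - H - D - A - F: max(2, 3, 6, 6, 5, 6, 7) = 7
I - E - C - H - D - A - F: max(3, 6, 6, 5, 6, 7) = 7
I - G - F: max(2, 10) = 10
Smallest bottleneck: 7.

7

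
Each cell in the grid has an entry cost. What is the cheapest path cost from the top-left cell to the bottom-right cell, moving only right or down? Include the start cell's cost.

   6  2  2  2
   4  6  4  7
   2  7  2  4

Take (0,0) -> (0,1) -> (0,2) -> (1,2) -> (2,2) -> (2,3) for a total of 6 + 2 + 2 + 4 + 2 + 4 = 20.

20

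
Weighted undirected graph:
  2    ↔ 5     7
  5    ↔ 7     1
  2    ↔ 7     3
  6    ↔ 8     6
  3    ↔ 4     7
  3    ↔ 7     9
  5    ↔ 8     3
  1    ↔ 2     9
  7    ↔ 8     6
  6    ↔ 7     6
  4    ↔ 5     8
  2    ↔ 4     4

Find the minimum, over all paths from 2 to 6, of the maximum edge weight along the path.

6

Some routes from 2 to 6:
2→7→8→6: max(3, 6, 6) = 6
2→7→6: max(3, 6) = 6
2→7→5→8→6: max(3, 1, 3, 6) = 6
Smallest bottleneck: 6.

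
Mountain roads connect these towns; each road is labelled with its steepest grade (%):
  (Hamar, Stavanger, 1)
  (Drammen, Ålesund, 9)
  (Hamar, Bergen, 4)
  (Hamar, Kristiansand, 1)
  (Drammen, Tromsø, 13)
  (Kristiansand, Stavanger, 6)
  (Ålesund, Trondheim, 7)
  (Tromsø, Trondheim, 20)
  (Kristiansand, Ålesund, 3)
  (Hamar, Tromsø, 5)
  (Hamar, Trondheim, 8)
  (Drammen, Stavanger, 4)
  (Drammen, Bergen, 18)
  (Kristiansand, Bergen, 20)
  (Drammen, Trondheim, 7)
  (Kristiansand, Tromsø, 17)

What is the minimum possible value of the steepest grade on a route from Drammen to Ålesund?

Checking several routes:
Drammen → Stavanger → Hamar → Kristiansand → Ålesund: max(4, 1, 1, 3) = 4
Drammen → Trondheim → Ålesund: max(7, 7) = 7
Drammen → Stavanger → Kristiansand → Ålesund: max(4, 6, 3) = 6
The minimum achievable maximum is 4%.

4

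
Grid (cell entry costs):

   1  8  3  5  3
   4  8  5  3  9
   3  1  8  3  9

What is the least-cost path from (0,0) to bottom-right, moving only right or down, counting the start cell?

29

One optimal route is [0,0] [1,0] [2,0] [2,1] [2,2] [2,3] [2,4].
Its cost is 1 + 4 + 3 + 1 + 8 + 3 + 9 = 29.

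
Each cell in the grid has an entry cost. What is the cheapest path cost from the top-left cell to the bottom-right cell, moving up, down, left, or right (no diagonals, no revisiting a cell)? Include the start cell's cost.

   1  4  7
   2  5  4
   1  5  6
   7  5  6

20

Path (0,0) → (1,0) → (2,0) → (2,1) → (3,1) → (3,2): 1 + 2 + 1 + 5 + 5 + 6 = 20.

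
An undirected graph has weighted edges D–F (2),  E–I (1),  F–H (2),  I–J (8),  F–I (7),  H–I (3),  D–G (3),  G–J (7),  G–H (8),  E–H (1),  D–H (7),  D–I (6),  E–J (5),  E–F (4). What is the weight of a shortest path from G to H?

7

A few of the G→H routes:
G - D - H: 3 + 7 = 10
G - D - F - E - H: 3 + 2 + 4 + 1 = 10
G - H: 8
G - D - F - H: 3 + 2 + 2 = 7
Best route has total 7.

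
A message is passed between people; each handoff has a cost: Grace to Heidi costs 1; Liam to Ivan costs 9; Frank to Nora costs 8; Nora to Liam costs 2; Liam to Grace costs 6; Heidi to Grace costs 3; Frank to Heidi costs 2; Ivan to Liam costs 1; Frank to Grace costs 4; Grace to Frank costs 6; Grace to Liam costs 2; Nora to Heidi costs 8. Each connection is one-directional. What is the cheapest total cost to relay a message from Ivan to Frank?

13

Paths from Ivan to Frank:
Ivan - Liam - Grace - Frank: 1 + 6 + 6 = 13
Best route has total 13.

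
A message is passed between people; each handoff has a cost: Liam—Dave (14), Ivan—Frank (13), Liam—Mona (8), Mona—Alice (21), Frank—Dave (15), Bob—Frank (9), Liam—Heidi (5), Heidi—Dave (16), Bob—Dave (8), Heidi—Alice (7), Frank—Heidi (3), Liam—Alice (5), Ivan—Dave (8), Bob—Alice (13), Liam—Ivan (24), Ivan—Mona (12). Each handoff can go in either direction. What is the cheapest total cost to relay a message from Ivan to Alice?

Some routes from Ivan to Alice:
Ivan-Dave-Bob-Alice: 8 + 8 + 13 = 29
Ivan-Frank-Heidi-Alice: 13 + 3 + 7 = 23
Ivan-Mona-Liam-Alice: 12 + 8 + 5 = 25
Ivan-Frank-Heidi-Liam-Alice: 13 + 3 + 5 + 5 = 26
Ivan-Dave-Liam-Alice: 8 + 14 + 5 = 27
The minimum is 23.

23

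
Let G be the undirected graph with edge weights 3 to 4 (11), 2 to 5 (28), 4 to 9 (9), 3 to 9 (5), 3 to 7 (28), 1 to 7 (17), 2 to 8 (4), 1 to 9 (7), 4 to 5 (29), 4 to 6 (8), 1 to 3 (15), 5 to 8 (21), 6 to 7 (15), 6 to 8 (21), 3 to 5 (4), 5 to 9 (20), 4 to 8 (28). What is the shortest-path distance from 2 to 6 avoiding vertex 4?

25

Some routes from 2 to 6 avoiding 4:
2-5-8-6: 28 + 21 + 21 = 70
2-8-5-3-9-1-7-6: 4 + 21 + 4 + 5 + 7 + 17 + 15 = 73
2-5-3-7-6: 28 + 4 + 28 + 15 = 75
2-8-5-3-7-6: 4 + 21 + 4 + 28 + 15 = 72
2-8-6: 4 + 21 = 25
Shortest: 25.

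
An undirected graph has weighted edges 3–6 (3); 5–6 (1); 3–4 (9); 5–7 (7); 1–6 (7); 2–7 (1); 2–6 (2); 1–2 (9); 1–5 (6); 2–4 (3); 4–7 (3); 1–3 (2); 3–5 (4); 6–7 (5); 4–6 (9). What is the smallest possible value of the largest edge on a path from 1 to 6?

3

Some routes from 1 to 6:
1 → 3 → 6: max(2, 3) = 3
1 → 5 → 3 → 6: max(6, 4, 3) = 6
1 → 3 → 5 → 6: max(2, 4, 1) = 4
1 → 5 → 6: max(6, 1) = 6
Best route has worst link 3.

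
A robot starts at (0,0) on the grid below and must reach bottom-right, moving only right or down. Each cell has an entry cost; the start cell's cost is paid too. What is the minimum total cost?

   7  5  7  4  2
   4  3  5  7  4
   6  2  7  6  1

Best path: [0,0] -> [0,1] -> [0,2] -> [0,3] -> [0,4] -> [1,4] -> [2,4]
Cost: 7 + 5 + 7 + 4 + 2 + 4 + 1 = 30

30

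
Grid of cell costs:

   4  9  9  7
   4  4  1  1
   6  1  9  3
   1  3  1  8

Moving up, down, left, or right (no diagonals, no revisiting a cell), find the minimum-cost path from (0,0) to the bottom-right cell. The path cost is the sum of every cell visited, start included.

Best path: [0,0] [1,0] [1,1] [1,2] [1,3] [2,3] [3,3]
Cost: 4 + 4 + 4 + 1 + 1 + 3 + 8 = 25

25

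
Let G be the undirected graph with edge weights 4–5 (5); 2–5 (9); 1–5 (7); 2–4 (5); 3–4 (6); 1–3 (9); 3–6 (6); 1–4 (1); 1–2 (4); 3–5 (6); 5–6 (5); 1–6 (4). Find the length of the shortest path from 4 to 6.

Checking several routes:
4-2-1-6: 5 + 4 + 4 = 13
4-3-6: 6 + 6 = 12
4-1-6: 1 + 4 = 5
4-1-5-6: 1 + 7 + 5 = 13
4-5-6: 5 + 5 = 10
Shortest: 5.

5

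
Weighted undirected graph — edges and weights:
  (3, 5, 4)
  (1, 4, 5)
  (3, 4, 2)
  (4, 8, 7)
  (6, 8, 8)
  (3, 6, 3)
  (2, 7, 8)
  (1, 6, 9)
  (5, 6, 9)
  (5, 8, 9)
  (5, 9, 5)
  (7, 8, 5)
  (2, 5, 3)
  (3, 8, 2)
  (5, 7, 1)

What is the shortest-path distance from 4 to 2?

Checking several routes:
4→3→8→7→5→2: 2 + 2 + 5 + 1 + 3 = 13
4→3→5→2: 2 + 4 + 3 = 9
4→3→5→7→2: 2 + 4 + 1 + 8 = 15
Best route has total 9.

9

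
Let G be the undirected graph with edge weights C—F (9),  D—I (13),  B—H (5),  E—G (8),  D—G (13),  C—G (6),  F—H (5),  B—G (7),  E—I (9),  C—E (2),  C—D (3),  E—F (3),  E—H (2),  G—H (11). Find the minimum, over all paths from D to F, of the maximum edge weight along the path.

Some routes from D to F:
D-C-E-H-F: max(3, 2, 2, 5) = 5
D-C-G-E-F: max(3, 6, 8, 3) = 8
D-C-G-E-H-F: max(3, 6, 8, 2, 5) = 8
D-C-E-F: max(3, 2, 3) = 3
D-C-G-B-H-E-F: max(3, 6, 7, 5, 2, 3) = 7
D-C-G-B-H-F: max(3, 6, 7, 5, 5) = 7
The minimum achievable maximum is 3.

3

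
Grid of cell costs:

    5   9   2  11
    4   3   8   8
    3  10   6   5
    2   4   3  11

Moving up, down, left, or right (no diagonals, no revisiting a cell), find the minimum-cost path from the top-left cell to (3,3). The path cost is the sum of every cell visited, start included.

Cheapest: r0c0 -> r1c0 -> r2c0 -> r3c0 -> r3c1 -> r3c2 -> r3c3
  5 + 4 + 3 + 2 + 4 + 3 + 11 = 32

32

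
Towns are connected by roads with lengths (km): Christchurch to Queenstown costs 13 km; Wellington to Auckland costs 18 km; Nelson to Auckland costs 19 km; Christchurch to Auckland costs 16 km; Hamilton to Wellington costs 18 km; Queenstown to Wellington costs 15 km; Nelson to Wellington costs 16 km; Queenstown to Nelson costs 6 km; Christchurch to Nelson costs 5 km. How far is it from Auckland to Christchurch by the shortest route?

A few of the Auckland→Christchurch routes:
Auckland - Nelson - Queenstown - Christchurch: 19 + 6 + 13 = 38
Auckland - Wellington - Nelson - Christchurch: 18 + 16 + 5 = 39
Auckland - Christchurch: 16
Auckland - Nelson - Christchurch: 19 + 5 = 24
Auckland - Wellington - Queenstown - Nelson - Christchurch: 18 + 15 + 6 + 5 = 44
The minimum is 16 km.

16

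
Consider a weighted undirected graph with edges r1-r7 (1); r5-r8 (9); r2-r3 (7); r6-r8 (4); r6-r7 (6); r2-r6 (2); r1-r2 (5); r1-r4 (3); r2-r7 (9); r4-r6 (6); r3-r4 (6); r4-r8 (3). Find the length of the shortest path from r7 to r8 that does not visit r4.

Paths from r7 to r8 avoiding r4:
r7 → r1 → r2 → r6 → r8: 1 + 5 + 2 + 4 = 12
r7 → r2 → r6 → r8: 9 + 2 + 4 = 15
r7 → r6 → r8: 6 + 4 = 10
Best route has total 10.

10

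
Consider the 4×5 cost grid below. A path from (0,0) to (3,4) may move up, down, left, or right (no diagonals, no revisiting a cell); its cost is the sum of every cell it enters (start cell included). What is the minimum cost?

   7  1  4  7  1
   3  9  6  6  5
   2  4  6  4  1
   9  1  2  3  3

Take r0c0→r1c0→r2c0→r2c1→r3c1→r3c2→r3c3→r3c4 for a total of 7 + 3 + 2 + 4 + 1 + 2 + 3 + 3 = 25.

25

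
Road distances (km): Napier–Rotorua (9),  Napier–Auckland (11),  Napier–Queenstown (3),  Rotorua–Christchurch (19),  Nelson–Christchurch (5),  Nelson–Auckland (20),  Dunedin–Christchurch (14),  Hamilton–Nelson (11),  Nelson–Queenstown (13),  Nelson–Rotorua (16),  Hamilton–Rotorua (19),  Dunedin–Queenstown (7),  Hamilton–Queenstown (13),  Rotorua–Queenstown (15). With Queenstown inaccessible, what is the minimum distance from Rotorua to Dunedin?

Checking several routes:
Rotorua→Christchurch→Dunedin: 19 + 14 = 33
Rotorua→Nelson→Christchurch→Dunedin: 16 + 5 + 14 = 35
Rotorua→Hamilton→Nelson→Christchurch→Dunedin: 19 + 11 + 5 + 14 = 49
Shortest: 33 km.

33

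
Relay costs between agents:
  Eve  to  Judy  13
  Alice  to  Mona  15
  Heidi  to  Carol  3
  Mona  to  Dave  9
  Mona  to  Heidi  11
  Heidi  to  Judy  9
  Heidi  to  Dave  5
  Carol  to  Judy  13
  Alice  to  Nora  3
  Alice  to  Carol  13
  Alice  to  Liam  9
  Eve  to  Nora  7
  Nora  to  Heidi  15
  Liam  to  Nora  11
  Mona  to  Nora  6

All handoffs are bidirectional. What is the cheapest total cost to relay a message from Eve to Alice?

Comparing a few candidate routes:
Eve - Nora - Alice: 7 + 3 = 10
Eve - Nora - Heidi - Carol - Alice: 7 + 15 + 3 + 13 = 38
Eve - Nora - Liam - Alice: 7 + 11 + 9 = 27
Eve - Nora - Mona - Alice: 7 + 6 + 15 = 28
The minimum is 10.

10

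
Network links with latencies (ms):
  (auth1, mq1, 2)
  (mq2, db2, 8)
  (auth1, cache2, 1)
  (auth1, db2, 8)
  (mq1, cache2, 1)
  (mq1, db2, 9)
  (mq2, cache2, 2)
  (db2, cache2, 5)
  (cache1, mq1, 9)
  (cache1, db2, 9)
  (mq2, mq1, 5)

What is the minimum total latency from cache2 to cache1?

10

Comparing a few candidate routes:
cache2 → db2 → cache1: 5 + 9 = 14
cache2 → mq1 → cache1: 1 + 9 = 10
cache2 → auth1 → mq1 → cache1: 1 + 2 + 9 = 12
Best route has total 10 ms.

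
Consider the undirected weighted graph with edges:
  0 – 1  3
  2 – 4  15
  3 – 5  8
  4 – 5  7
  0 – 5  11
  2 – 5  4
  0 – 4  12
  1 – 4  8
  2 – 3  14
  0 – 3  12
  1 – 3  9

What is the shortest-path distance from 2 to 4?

Checking several routes:
2 -> 4: 15
2 -> 5 -> 4: 4 + 7 = 11
2 -> 5 -> 3 -> 1 -> 4: 4 + 8 + 9 + 8 = 29
2 -> 5 -> 0 -> 1 -> 4: 4 + 11 + 3 + 8 = 26
2 -> 3 -> 5 -> 4: 14 + 8 + 7 = 29
2 -> 5 -> 0 -> 4: 4 + 11 + 12 = 27
Best route has total 11.

11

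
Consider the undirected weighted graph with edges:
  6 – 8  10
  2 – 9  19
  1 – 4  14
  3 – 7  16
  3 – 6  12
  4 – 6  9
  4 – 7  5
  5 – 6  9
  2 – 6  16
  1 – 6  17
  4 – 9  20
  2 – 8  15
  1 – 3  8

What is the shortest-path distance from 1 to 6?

Comparing a few candidate routes:
1 → 4 → 6: 14 + 9 = 23
1 → 4 → 7 → 3 → 6: 14 + 5 + 16 + 12 = 47
1 → 6: 17
1 → 3 → 6: 8 + 12 = 20
1 → 3 → 7 → 4 → 6: 8 + 16 + 5 + 9 = 38
Shortest: 17.

17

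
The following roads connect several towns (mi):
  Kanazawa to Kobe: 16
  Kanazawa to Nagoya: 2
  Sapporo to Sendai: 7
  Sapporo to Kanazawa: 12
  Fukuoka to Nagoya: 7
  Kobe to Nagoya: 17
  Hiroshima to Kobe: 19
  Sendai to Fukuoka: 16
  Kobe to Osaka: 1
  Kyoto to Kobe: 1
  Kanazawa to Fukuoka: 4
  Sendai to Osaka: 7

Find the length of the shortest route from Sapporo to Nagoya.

14

Some routes from Sapporo to Nagoya:
Sapporo-Sendai-Fukuoka-Kanazawa-Nagoya: 7 + 16 + 4 + 2 = 29
Sapporo-Sendai-Fukuoka-Nagoya: 7 + 16 + 7 = 30
Sapporo-Kanazawa-Fukuoka-Nagoya: 12 + 4 + 7 = 23
Sapporo-Sendai-Osaka-Kobe-Nagoya: 7 + 7 + 1 + 17 = 32
Sapporo-Kanazawa-Nagoya: 12 + 2 = 14
The minimum is 14 mi.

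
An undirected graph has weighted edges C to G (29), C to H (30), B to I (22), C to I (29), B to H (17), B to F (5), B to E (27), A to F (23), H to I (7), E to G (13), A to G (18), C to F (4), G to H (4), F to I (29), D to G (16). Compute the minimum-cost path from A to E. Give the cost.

A few of the A→E routes:
A→G→H→B→E: 18 + 4 + 17 + 27 = 66
A→F→B→H→G→E: 23 + 5 + 17 + 4 + 13 = 62
A→F→C→H→G→E: 23 + 4 + 30 + 4 + 13 = 74
A→F→B→E: 23 + 5 + 27 = 55
A→F→C→G→E: 23 + 4 + 29 + 13 = 69
A→G→E: 18 + 13 = 31
The minimum is 31.

31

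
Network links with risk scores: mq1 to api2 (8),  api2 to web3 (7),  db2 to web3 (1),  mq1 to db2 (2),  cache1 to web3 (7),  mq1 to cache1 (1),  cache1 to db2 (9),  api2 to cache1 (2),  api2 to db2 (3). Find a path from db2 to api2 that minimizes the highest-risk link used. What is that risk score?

2

A few of the db2→api2 routes:
db2 → api2: max(3) = 3
db2 → mq1 → cache1 → api2: max(2, 1, 2) = 2
db2 → mq1 → cache1 → web3 → api2: max(2, 1, 7, 7) = 7
Best route has worst link 2.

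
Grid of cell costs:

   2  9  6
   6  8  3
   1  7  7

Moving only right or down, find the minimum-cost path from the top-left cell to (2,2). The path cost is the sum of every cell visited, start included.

23

One optimal route is r0c0→r1c0→r2c0→r2c1→r2c2.
Its cost is 2 + 6 + 1 + 7 + 7 = 23.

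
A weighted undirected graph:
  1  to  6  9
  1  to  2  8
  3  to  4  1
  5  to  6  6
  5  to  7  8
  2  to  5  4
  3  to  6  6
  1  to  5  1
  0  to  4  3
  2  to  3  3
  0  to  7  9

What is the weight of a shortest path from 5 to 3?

Some routes from 5 to 3:
5 - 7 - 0 - 4 - 3: 8 + 9 + 3 + 1 = 21
5 - 2 - 3: 4 + 3 = 7
5 - 1 - 2 - 3: 1 + 8 + 3 = 12
5 - 1 - 6 - 3: 1 + 9 + 6 = 16
5 - 6 - 3: 6 + 6 = 12
5 - 6 - 1 - 2 - 3: 6 + 9 + 8 + 3 = 26
Shortest: 7.

7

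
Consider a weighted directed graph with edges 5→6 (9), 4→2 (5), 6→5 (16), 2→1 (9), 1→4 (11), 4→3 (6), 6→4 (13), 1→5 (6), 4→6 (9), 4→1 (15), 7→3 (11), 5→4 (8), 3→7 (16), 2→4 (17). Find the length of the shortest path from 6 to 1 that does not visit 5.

Routes from 6 to 1 avoiding 5:
6 → 4 → 2 → 1: 13 + 5 + 9 = 27
6 → 4 → 1: 13 + 15 = 28
The minimum is 27.

27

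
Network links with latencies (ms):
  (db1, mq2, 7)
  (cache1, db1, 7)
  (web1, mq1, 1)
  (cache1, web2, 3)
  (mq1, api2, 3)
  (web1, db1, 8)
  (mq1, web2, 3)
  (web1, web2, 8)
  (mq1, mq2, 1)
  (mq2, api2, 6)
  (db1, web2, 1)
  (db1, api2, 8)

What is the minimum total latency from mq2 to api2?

4

Comparing a few candidate routes:
mq2-api2: 6
mq2-mq1-web2-db1-api2: 1 + 3 + 1 + 8 = 13
mq2-mq1-api2: 1 + 3 = 4
Best route has total 4 ms.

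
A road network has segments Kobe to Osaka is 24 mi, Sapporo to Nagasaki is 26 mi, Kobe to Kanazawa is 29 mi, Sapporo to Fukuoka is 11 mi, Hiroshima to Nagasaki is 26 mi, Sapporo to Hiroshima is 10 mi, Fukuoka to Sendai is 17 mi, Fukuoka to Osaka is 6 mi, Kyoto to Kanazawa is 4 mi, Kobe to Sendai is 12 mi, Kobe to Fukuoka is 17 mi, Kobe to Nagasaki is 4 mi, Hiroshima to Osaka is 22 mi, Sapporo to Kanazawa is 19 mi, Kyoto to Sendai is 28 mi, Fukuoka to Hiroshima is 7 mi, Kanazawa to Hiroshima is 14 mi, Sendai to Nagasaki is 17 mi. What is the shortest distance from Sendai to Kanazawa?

A few of the Sendai→Kanazawa routes:
Sendai-Fukuoka-Hiroshima-Kanazawa: 17 + 7 + 14 = 38
Sendai-Kyoto-Kanazawa: 28 + 4 = 32
Sendai-Kobe-Kanazawa: 12 + 29 = 41
Best route has total 32 mi.

32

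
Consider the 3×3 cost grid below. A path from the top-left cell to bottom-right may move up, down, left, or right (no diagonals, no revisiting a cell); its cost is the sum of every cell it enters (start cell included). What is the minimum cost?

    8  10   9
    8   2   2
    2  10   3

23

Path (0,0) -> (1,0) -> (1,1) -> (1,2) -> (2,2): 8 + 8 + 2 + 2 + 3 = 23.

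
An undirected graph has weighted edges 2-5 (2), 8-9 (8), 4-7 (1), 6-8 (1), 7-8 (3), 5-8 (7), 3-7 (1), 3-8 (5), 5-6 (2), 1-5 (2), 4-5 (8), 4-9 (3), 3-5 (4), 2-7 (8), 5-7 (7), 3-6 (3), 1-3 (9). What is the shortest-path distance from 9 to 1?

A few of the 9→1 routes:
9 - 4 - 7 - 5 - 1: 3 + 1 + 7 + 2 = 13
9 - 4 - 7 - 3 - 6 - 5 - 1: 3 + 1 + 1 + 3 + 2 + 2 = 12
9 - 4 - 5 - 1: 3 + 8 + 2 = 13
9 - 4 - 7 - 3 - 5 - 1: 3 + 1 + 1 + 4 + 2 = 11
9 - 4 - 7 - 8 - 6 - 5 - 1: 3 + 1 + 3 + 1 + 2 + 2 = 12
9 - 8 - 6 - 5 - 1: 8 + 1 + 2 + 2 = 13
Shortest: 11.

11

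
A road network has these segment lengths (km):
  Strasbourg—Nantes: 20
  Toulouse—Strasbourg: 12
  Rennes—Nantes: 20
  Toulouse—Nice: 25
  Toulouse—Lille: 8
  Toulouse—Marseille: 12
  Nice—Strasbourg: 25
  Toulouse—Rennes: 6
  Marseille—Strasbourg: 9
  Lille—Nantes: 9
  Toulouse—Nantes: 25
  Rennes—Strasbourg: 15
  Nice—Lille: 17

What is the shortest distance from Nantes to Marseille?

29

Comparing a few candidate routes:
Nantes→Lille→Toulouse→Marseille: 9 + 8 + 12 = 29
Nantes→Toulouse→Marseille: 25 + 12 = 37
Nantes→Strasbourg→Marseille: 20 + 9 = 29
Shortest: 29 km.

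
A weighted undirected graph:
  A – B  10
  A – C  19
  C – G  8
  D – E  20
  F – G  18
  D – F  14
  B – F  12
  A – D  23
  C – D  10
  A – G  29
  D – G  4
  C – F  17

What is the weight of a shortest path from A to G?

Checking several routes:
A - C - D - G: 19 + 10 + 4 = 33
A - C - G: 19 + 8 = 27
A - D - G: 23 + 4 = 27
A - G: 29
A - B - F - D - G: 10 + 12 + 14 + 4 = 40
A - B - F - G: 10 + 12 + 18 = 40
Shortest: 27.

27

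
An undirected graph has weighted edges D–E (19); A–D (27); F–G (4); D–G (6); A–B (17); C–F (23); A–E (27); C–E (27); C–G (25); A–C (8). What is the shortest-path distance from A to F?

31

A few of the A→F routes:
A - E - D - G - F: 27 + 19 + 6 + 4 = 56
A - C - G - F: 8 + 25 + 4 = 37
A - D - G - F: 27 + 6 + 4 = 37
A - C - F: 8 + 23 = 31
Best route has total 31.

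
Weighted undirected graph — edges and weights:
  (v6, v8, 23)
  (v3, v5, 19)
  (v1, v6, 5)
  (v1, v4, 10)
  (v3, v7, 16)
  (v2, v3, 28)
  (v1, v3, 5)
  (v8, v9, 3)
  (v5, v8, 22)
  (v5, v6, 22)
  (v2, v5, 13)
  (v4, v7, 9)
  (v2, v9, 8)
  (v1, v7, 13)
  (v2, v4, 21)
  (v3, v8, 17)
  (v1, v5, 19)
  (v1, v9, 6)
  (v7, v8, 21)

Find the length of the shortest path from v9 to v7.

19

Comparing a few candidate routes:
v9-v1-v4-v7: 6 + 10 + 9 = 25
v9-v1-v7: 6 + 13 = 19
v9-v8-v7: 3 + 21 = 24
Best route has total 19.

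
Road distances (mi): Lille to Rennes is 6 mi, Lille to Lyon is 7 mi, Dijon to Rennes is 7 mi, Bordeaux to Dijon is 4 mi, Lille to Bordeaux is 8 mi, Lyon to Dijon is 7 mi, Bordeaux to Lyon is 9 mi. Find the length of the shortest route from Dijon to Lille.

Routes from Dijon to Lille:
Dijon-Bordeaux-Lille: 4 + 8 = 12
Dijon-Lyon-Bordeaux-Lille: 7 + 9 + 8 = 24
Dijon-Bordeaux-Lyon-Lille: 4 + 9 + 7 = 20
Dijon-Lyon-Lille: 7 + 7 = 14
Dijon-Rennes-Lille: 7 + 6 = 13
The minimum is 12 mi.

12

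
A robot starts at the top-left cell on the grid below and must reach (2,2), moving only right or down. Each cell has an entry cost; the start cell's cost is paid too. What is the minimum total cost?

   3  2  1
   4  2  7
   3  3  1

11

Take [0,0]→[0,1]→[1,1]→[2,1]→[2,2] for a total of 3 + 2 + 2 + 3 + 1 = 11.
(Top row then right column would cost 14.)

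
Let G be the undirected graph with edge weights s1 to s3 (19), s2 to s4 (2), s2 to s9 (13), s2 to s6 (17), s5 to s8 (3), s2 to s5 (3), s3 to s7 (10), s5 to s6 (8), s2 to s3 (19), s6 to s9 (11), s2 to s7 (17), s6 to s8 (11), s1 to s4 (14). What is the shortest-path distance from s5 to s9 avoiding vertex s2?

Routes from s5 to s9 avoiding s2:
s5→s8→s6→s9: 3 + 11 + 11 = 25
s5→s6→s9: 8 + 11 = 19
The minimum is 19.

19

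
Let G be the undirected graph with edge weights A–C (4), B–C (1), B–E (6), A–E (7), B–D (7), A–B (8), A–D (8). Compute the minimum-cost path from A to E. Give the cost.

Candidate routes:
A → C → B → E: 4 + 1 + 6 = 11
A → B → E: 8 + 6 = 14
A → D → B → E: 8 + 7 + 6 = 21
A → E: 7
Best route has total 7.

7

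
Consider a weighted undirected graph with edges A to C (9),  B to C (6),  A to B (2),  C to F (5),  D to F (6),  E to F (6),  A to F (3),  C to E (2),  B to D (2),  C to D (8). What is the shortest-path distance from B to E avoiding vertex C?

Candidate routes:
B - D - F - E: 2 + 6 + 6 = 14
B - A - F - E: 2 + 3 + 6 = 11
The minimum is 11.

11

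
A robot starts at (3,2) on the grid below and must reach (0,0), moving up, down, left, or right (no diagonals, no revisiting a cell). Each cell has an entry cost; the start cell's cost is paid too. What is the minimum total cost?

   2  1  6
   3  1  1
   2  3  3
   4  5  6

Cheapest: (3,2)→(2,2)→(1,2)→(1,1)→(0,1)→(0,0)
  6 + 3 + 1 + 1 + 1 + 2 = 14

14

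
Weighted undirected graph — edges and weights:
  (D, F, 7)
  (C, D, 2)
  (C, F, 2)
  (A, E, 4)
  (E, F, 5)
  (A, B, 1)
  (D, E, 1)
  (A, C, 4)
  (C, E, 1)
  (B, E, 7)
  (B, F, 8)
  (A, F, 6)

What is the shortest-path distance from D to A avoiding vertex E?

A few of the D→A routes:
D - C - F - A: 2 + 2 + 6 = 10
D - C - A: 2 + 4 = 6
D - C - F - B - A: 2 + 2 + 8 + 1 = 13
D - F - C - A: 7 + 2 + 4 = 13
D - F - A: 7 + 6 = 13
Shortest: 6.

6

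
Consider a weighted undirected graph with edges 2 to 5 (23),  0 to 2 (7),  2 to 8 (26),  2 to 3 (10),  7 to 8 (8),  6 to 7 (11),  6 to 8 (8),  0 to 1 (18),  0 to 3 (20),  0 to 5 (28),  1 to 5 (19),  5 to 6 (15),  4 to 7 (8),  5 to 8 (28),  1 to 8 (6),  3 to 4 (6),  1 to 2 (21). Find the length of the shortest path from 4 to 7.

8

Checking several routes:
4→3→2→0→1→8→7: 6 + 10 + 7 + 18 + 6 + 8 = 55
4→3→2→1→8→7: 6 + 10 + 21 + 6 + 8 = 51
4→3→2→8→7: 6 + 10 + 26 + 8 = 50
4→7: 8
Best route has total 8.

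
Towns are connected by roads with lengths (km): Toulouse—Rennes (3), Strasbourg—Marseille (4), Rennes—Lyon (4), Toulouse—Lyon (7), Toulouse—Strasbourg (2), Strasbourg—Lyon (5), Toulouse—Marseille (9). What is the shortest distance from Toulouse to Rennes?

Routes from Toulouse to Rennes:
Toulouse - Rennes: 3
Toulouse - Lyon - Rennes: 7 + 4 = 11
Toulouse - Marseille - Strasbourg - Lyon - Rennes: 9 + 4 + 5 + 4 = 22
Toulouse - Strasbourg - Lyon - Rennes: 2 + 5 + 4 = 11
Best route has total 3 km.

3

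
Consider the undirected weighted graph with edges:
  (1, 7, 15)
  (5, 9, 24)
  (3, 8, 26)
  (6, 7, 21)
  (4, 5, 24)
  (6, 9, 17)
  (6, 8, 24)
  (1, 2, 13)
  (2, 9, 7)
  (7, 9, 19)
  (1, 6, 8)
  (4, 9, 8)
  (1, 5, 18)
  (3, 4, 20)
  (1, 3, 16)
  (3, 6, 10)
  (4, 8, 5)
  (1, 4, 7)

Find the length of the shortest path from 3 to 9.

27

Some routes from 3 to 9:
3 -> 6 -> 1 -> 4 -> 9: 10 + 8 + 7 + 8 = 33
3 -> 1 -> 4 -> 9: 16 + 7 + 8 = 31
3 -> 4 -> 9: 20 + 8 = 28
3 -> 6 -> 9: 10 + 17 = 27
Best route has total 27.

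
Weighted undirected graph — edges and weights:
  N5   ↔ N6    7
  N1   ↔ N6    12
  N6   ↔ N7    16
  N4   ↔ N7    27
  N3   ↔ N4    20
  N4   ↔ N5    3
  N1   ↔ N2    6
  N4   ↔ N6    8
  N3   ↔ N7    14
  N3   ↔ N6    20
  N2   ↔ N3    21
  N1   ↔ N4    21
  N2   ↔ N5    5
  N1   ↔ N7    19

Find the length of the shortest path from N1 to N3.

Comparing a few candidate routes:
N1-N6-N4-N3: 12 + 8 + 20 = 40
N1-N7-N3: 19 + 14 = 33
N1-N2-N5-N4-N3: 6 + 5 + 3 + 20 = 34
N1-N2-N5-N6-N3: 6 + 5 + 7 + 20 = 38
N1-N2-N3: 6 + 21 = 27
N1-N6-N3: 12 + 20 = 32
Best route has total 27.

27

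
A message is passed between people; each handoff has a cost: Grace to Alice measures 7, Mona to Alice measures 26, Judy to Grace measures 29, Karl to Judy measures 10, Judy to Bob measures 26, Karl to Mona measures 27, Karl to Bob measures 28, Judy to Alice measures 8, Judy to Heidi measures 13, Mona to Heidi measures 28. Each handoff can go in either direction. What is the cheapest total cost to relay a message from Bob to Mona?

A few of the Bob→Mona routes:
Bob-Judy-Heidi-Mona: 26 + 13 + 28 = 67
Bob-Judy-Alice-Mona: 26 + 8 + 26 = 60
Bob-Karl-Judy-Heidi-Mona: 28 + 10 + 13 + 28 = 79
Bob-Judy-Karl-Mona: 26 + 10 + 27 = 63
Bob-Karl-Judy-Alice-Mona: 28 + 10 + 8 + 26 = 72
Bob-Karl-Mona: 28 + 27 = 55
Best route has total 55.

55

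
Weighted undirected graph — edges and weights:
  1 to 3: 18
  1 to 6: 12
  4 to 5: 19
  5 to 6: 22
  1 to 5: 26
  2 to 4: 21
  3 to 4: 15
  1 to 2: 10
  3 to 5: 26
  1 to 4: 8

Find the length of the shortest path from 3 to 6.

Comparing a few candidate routes:
3→4→2→1→6: 15 + 21 + 10 + 12 = 58
3→4→5→6: 15 + 19 + 22 = 56
3→5→1→6: 26 + 26 + 12 = 64
3→4→1→6: 15 + 8 + 12 = 35
3→5→6: 26 + 22 = 48
3→1→6: 18 + 12 = 30
Best route has total 30.

30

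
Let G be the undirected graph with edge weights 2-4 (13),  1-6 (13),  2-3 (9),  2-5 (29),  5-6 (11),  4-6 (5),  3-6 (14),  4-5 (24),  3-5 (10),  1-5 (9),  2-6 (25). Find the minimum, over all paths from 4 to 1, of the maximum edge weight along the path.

Some routes from 4 to 1:
4→2→3→5→6→1: max(13, 9, 10, 11, 13) = 13
4→6→5→1: max(5, 11, 9) = 11
4→6→1: max(5, 13) = 13
4→2→3→6→5→1: max(13, 9, 14, 11, 9) = 14
4→2→3→5→1: max(13, 9, 10, 9) = 13
Smallest bottleneck: 11.

11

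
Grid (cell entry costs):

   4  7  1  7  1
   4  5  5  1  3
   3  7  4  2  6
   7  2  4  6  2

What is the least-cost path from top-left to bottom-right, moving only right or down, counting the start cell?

28

One optimal route is r0c0 r0c1 r0c2 r1c2 r1c3 r2c3 r2c4 r3c4.
Its cost is 4 + 7 + 1 + 5 + 1 + 2 + 6 + 2 = 28.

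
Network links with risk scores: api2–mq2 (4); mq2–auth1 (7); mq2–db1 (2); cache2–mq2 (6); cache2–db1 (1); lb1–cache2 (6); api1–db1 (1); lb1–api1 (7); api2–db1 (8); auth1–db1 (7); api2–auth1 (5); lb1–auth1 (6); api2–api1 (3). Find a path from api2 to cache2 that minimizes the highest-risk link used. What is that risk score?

Checking several routes:
api2-api1-db1-mq2-cache2: max(3, 1, 2, 6) = 6
api2-mq2-db1-cache2: max(4, 2, 1) = 4
api2-api1-db1-cache2: max(3, 1, 1) = 3
api2-auth1-lb1-cache2: max(5, 6, 6) = 6
api2-mq2-cache2: max(4, 6) = 6
api2-mq2-auth1-lb1-cache2: max(4, 7, 6, 6) = 7
Best route has worst link 3.

3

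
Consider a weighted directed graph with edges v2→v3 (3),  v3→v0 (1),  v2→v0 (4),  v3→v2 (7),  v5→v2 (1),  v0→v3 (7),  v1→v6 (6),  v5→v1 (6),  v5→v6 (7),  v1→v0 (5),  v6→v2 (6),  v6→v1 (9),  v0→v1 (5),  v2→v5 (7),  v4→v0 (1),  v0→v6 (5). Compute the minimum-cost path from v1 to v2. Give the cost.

Routes from v1 to v2:
v1 -> v0 -> v3 -> v2: 5 + 7 + 7 = 19
v1 -> v0 -> v6 -> v2: 5 + 5 + 6 = 16
v1 -> v6 -> v2: 6 + 6 = 12
Shortest: 12.

12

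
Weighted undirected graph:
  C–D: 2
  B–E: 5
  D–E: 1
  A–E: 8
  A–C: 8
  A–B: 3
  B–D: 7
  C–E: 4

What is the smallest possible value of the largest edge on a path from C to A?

5

Some routes from C to A:
C - D - E - B - A: max(2, 1, 5, 3) = 5
C - D - B - A: max(2, 7, 3) = 7
C - E - B - A: max(4, 5, 3) = 5
Smallest bottleneck: 5.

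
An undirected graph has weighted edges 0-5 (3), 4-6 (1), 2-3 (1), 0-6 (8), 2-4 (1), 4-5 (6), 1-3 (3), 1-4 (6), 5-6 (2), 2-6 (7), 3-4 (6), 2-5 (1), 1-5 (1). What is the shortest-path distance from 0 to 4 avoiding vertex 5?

Some routes from 0 to 4 avoiding 5:
0 -> 6 -> 2 -> 3 -> 4: 8 + 7 + 1 + 6 = 22
0 -> 6 -> 2 -> 4: 8 + 7 + 1 = 16
0 -> 6 -> 4: 8 + 1 = 9
Shortest: 9.

9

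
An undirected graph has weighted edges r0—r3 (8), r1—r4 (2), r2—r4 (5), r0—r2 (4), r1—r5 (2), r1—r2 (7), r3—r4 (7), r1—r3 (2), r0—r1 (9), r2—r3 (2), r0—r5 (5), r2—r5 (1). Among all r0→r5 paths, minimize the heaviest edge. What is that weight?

Comparing a few candidate routes:
r0 - r5: max(5) = 5
r0 - r2 - r3 - r1 - r5: max(4, 2, 2, 2) = 4
r0 - r2 - r5: max(4, 1) = 4
r0 - r2 - r4 - r1 - r5: max(4, 5, 2, 2) = 5
The minimum achievable maximum is 4.

4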